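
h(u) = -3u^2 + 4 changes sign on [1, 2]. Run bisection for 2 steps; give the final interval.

midpoint 1.5: h = -2.75 < 0 → [1, 1.5]
midpoint 1.25: h = -0.6875 < 0 → [1, 1.25]

[1, 1.25]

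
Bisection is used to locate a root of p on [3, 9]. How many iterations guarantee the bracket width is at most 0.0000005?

24

Width after n steps is 6/2^n. Need 2^n ≥ 6/0.0000005 = 12000000.
2^23 = 8388608 < 12000000 ≤ 2^24 = 16777216, so n = 24.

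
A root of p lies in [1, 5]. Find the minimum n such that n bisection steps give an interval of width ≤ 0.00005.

Width after n steps is 4/2^n. Need 2^n ≥ 4/0.00005 = 80000.
2^16 = 65536 < 80000 ≤ 2^17 = 131072, so n = 17.

17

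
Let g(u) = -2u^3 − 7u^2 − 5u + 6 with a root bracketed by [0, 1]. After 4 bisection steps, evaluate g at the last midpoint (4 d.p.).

g(0.5) = 1.5 > 0, so the root lies in [0.5, 1]
g(0.75) = -2.53125 < 0, so the root lies in [0.5, 0.75]
g(0.625) = -0.347656 < 0, so the root lies in [0.5, 0.625]
g(0.5625) = 0.6167 > 0, so the root lies in [0.5625, 0.625]

0.6167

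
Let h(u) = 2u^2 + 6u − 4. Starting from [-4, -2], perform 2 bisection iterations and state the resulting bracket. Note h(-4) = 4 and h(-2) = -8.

m = -3, h(m) = -4 (−); new bracket [-4, -3]
m = -3.5, h(m) = -0.5 (−); new bracket [-4, -3.5]

[-4, -3.5]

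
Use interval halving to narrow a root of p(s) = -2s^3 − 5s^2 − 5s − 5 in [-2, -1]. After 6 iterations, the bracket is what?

p(-1.5) = -2 < 0, so the root lies in [-2, -1.5]
p(-1.75) = -0.84375 < 0, so the root lies in [-2, -1.75]
p(-1.875) = -0.019531 < 0, so the root lies in [-2, -1.875]
p(-1.9375) = 0.4644 > 0, so the root lies in [-1.9375, -1.875]
p(-1.90625) = 0.2161 > 0, so the root lies in [-1.90625, -1.875]
p(-1.890625) = 0.0967 > 0, so the root lies in [-1.890625, -1.875]

[-1.890625, -1.875]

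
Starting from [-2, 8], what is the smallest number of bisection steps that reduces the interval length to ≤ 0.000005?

Width after n steps is 10/2^n. Need 2^n ≥ 10/0.000005 = 2000000.
2^20 = 1048576 < 2000000 ≤ 2^21 = 2097152, so n = 21.

21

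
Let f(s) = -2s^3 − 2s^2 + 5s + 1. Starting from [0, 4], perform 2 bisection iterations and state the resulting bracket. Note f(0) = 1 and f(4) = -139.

f(2) = -13 < 0, so the root lies in [0, 2]
f(1) = 2 > 0, so the root lies in [1, 2]

[1, 2]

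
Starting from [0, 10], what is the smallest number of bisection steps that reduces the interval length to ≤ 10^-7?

27

Width after n steps is 10/2^n. Need 2^n ≥ 10/10^-7 = 100000000.
2^26 = 67108864 < 100000000 ≤ 2^27 = 134217728, so n = 27.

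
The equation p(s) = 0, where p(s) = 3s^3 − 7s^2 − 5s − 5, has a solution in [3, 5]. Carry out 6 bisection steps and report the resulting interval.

[3.03125, 3.0625]

s = 4 gives p = 55, positive; keep [3, 4]
s = 3.5 gives p = 20.375, positive; keep [3, 3.5]
s = 3.25 gives p = 7.796875, positive; keep [3, 3.25]
s = 3.125 gives p = 2.5684, positive; keep [3, 3.125]
s = 3.0625 gives p = 0.2039, positive; keep [3, 3.0625]
s = 3.03125 gives p = -0.9179, negative; keep [3.03125, 3.0625]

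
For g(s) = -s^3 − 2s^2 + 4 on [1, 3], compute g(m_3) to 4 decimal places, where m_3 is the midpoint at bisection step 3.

s = 2 gives g = -12, negative; keep [1, 2]
s = 1.5 gives g = -3.875, negative; keep [1, 1.5]
s = 1.25 gives g = -1.078125, negative; keep [1, 1.25]

-1.0781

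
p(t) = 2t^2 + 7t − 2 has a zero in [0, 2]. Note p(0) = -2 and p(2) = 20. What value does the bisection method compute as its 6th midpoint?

0.28125

midpoint 1: p = 7 > 0 → [0, 1]
midpoint 0.5: p = 2 > 0 → [0, 0.5]
midpoint 0.25: p = -0.125 < 0 → [0.25, 0.5]
midpoint 0.375: p = 0.9062 > 0 → [0.25, 0.375]
midpoint 0.3125: p = 0.3828 > 0 → [0.25, 0.3125]
midpoint 0.28125: p = 0.127 > 0 → [0.25, 0.28125]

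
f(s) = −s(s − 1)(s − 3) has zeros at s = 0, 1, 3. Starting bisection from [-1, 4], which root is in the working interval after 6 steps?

3

m = 1.5, f(m) = 1.125 (+); new bracket [1.5, 4]
m = 2.75, f(m) = 1.203125 (+); new bracket [2.75, 4]
m = 3.375, f(m) = -3.005859 (−); new bracket [2.75, 3.375]
m = 3.0625, f(m) = -0.3948 (−); new bracket [2.75, 3.0625]
m = 2.90625, f(m) = 0.5194 (+); new bracket [2.90625, 3.0625]
m = 2.984375, f(m) = 0.0925 (+); new bracket [2.984375, 3.0625]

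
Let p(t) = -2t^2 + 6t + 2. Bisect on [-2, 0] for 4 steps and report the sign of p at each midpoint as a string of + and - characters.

p(-1) = -6 < 0, so the root lies in [-1, 0]
p(-0.5) = -1.5 < 0, so the root lies in [-0.5, 0]
p(-0.25) = 0.375 > 0, so the root lies in [-0.5, -0.25]
p(-0.375) = -0.5312 < 0, so the root lies in [-0.375, -0.25]

--+-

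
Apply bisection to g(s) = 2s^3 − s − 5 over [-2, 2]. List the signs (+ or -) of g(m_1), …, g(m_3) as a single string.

--+

s = 0 gives g = -5, negative; keep [0, 2]
s = 1 gives g = -4, negative; keep [1, 2]
s = 1.5 gives g = 0.25, positive; keep [1, 1.5]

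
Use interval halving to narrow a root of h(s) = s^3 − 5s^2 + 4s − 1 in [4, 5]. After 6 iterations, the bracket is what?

[4.078125, 4.09375]

midpoint 4.5: h = 6.875 > 0 → [4, 4.5]
midpoint 4.25: h = 2.453125 > 0 → [4, 4.25]
midpoint 4.125: h = 0.611328 > 0 → [4, 4.125]
midpoint 4.0625: h = -0.2224 < 0 → [4.0625, 4.125]
midpoint 4.09375: h = 0.1873 > 0 → [4.0625, 4.09375]
midpoint 4.078125: h = -0.0193 < 0 → [4.078125, 4.09375]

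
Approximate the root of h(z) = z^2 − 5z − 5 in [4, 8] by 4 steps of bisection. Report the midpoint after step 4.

5.75

z = 6 gives h = 1, positive; keep [4, 6]
z = 5 gives h = -5, negative; keep [5, 6]
z = 5.5 gives h = -2.25, negative; keep [5.5, 6]
z = 5.75 gives h = -0.6875, negative; keep [5.75, 6]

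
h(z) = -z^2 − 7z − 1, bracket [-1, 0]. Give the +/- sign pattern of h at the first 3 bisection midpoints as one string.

h(-0.5) = 2.25 > 0, so the root lies in [-0.5, 0]
h(-0.25) = 0.6875 > 0, so the root lies in [-0.25, 0]
h(-0.125) = -0.140625 < 0, so the root lies in [-0.25, -0.125]

++-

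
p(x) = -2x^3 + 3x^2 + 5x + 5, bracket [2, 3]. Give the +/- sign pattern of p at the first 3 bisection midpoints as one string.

+-+

x = 2.5 gives p = 5, positive; keep [2.5, 3]
x = 2.75 gives p = -0.15625, negative; keep [2.5, 2.75]
x = 2.625 gives p = 2.621094, positive; keep [2.625, 2.75]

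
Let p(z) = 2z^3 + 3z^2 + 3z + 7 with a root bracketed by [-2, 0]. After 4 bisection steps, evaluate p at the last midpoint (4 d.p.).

-1.2617

p(-1) = 5 > 0, so the root lies in [-2, -1]
p(-1.5) = 2.5 > 0, so the root lies in [-2, -1.5]
p(-1.75) = 0.21875 > 0, so the root lies in [-2, -1.75]
p(-1.875) = -1.2617 < 0, so the root lies in [-1.875, -1.75]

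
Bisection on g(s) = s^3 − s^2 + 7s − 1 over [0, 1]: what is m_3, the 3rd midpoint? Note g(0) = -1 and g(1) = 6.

0.125

s = 0.5 gives g = 2.375, positive; keep [0, 0.5]
s = 0.25 gives g = 0.703125, positive; keep [0, 0.25]
s = 0.125 gives g = -0.138672, negative; keep [0.125, 0.25]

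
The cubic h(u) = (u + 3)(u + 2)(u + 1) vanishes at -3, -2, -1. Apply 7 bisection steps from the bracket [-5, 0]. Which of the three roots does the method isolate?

-3

u = -2.5 gives h = 0.375, positive; keep [-5, -2.5]
u = -3.75 gives h = -3.609375, negative; keep [-3.75, -2.5]
u = -3.125 gives h = -0.298828, negative; keep [-3.125, -2.5]
u = -2.8125 gives h = 0.2761, positive; keep [-3.125, -2.8125]
u = -2.96875 gives h = 0.0596, positive; keep [-3.125, -2.96875]
u = -3.046875 gives h = -0.1004, negative; keep [-3.046875, -2.96875]
u = -3.0078125 gives h = -0.0158, negative; keep [-3.0078125, -2.96875]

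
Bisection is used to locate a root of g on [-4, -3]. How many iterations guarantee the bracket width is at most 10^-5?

Width after n steps is 1/2^n. Need 2^n ≥ 1/10^-5 = 100000.
2^16 = 65536 < 100000 ≤ 2^17 = 131072, so n = 17.

17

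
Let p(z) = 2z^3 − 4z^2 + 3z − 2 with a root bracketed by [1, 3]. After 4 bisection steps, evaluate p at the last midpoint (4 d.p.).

-0.2383

midpoint 2: p = 4 > 0 → [1, 2]
midpoint 1.5: p = 0.25 > 0 → [1, 1.5]
midpoint 1.25: p = -0.59375 < 0 → [1.25, 1.5]
midpoint 1.375: p = -0.2383 < 0 → [1.375, 1.5]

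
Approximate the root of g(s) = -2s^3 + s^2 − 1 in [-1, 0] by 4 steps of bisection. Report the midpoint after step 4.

-0.6875

g(-0.5) = -0.5 < 0, so the root lies in [-1, -0.5]
g(-0.75) = 0.40625 > 0, so the root lies in [-0.75, -0.5]
g(-0.625) = -0.121094 < 0, so the root lies in [-0.75, -0.625]
g(-0.6875) = 0.1226 > 0, so the root lies in [-0.6875, -0.625]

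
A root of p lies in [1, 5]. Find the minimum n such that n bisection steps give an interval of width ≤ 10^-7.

26

Width after n steps is 4/2^n. Need 2^n ≥ 4/10^-7 = 40000000.
2^25 = 33554432 < 40000000 ≤ 2^26 = 67108864, so n = 26.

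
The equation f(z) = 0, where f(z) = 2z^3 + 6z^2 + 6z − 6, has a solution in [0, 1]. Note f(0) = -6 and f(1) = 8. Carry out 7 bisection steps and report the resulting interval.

m = 0.5, f(m) = -1.25 (−); new bracket [0.5, 1]
m = 0.75, f(m) = 2.71875 (+); new bracket [0.5, 0.75]
m = 0.625, f(m) = 0.582031 (+); new bracket [0.5, 0.625]
m = 0.5625, f(m) = -0.3706 (−); new bracket [0.5625, 0.625]
m = 0.59375, f(m) = 0.0964 (+); new bracket [0.5625, 0.59375]
m = 0.578125, f(m) = -0.1394 (−); new bracket [0.578125, 0.59375]
m = 0.5859375, f(m) = -0.0221 (−); new bracket [0.5859375, 0.59375]

[0.5859375, 0.59375]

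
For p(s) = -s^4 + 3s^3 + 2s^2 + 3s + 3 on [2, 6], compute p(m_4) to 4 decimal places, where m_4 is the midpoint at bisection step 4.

p(4) = -17 < 0, so the root lies in [2, 4]
p(3) = 30 > 0, so the root lies in [3, 4]
p(3.5) = 16.5625 > 0, so the root lies in [3.5, 4]
p(3.75) = 2.8242 > 0, so the root lies in [3.75, 4]

2.8242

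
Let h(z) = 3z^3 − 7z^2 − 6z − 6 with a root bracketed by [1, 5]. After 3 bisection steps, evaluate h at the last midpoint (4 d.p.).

midpoint 3: h = -6 < 0 → [3, 5]
midpoint 4: h = 50 > 0 → [3, 4]
midpoint 3.5: h = 15.875 > 0 → [3, 3.5]

15.8750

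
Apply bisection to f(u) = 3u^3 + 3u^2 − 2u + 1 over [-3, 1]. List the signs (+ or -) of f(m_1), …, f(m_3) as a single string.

+-+

f(-1) = 3 > 0, so the root lies in [-3, -1]
f(-2) = -7 < 0, so the root lies in [-2, -1]
f(-1.5) = 0.625 > 0, so the root lies in [-2, -1.5]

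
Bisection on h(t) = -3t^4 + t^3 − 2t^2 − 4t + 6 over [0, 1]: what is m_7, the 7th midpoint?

m = 0.5, h(m) = 3.4375 (+); new bracket [0.5, 1]
m = 0.75, h(m) = 1.347656 (+); new bracket [0.75, 1]
m = 0.875, h(m) = -0.119873 (−); new bracket [0.75, 0.875]
m = 0.8125, h(m) = 0.6586 (+); new bracket [0.8125, 0.875]
m = 0.84375, h(m) = 0.2814 (+); new bracket [0.84375, 0.875]
m = 0.859375, h(m) = 0.0839 (+); new bracket [0.859375, 0.875]
m = 0.8671875, h(m) = -0.0172 (−); new bracket [0.859375, 0.8671875]

0.8671875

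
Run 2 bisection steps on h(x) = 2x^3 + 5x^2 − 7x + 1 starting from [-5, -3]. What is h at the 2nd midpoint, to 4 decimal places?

1.0000

x = -4 gives h = -19, negative; keep [-4, -3]
x = -3.5 gives h = 1, positive; keep [-4, -3.5]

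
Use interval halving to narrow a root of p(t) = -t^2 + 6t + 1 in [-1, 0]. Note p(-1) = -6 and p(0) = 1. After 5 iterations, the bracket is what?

[-0.1875, -0.15625]

midpoint -0.5: p = -2.25 < 0 → [-0.5, 0]
midpoint -0.25: p = -0.5625 < 0 → [-0.25, 0]
midpoint -0.125: p = 0.234375 > 0 → [-0.25, -0.125]
midpoint -0.1875: p = -0.1602 < 0 → [-0.1875, -0.125]
midpoint -0.15625: p = 0.0381 > 0 → [-0.1875, -0.15625]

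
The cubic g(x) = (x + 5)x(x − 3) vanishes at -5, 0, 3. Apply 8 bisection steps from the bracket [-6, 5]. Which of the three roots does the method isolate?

g(-0.5) = 7.875 > 0, so the root lies in [-6, -0.5]
g(-3.25) = 35.546875 > 0, so the root lies in [-6, -3.25]
g(-4.625) = 13.224609 > 0, so the root lies in [-6, -4.625]
g(-5.3125) = -13.8 < 0, so the root lies in [-5.3125, -4.625]
g(-4.96875) = 1.2373 > 0, so the root lies in [-5.3125, -4.96875]
g(-5.140625) = -5.8849 < 0, so the root lies in [-5.140625, -4.96875]
g(-5.0546875) = -2.2265 < 0, so the root lies in [-5.0546875, -4.96875]
g(-5.01171875) = -0.4705 < 0, so the root lies in [-5.01171875, -4.96875]

-5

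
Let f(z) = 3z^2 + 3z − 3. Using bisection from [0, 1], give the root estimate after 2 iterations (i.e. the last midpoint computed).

0.75

midpoint 0.5: f = -0.75 < 0 → [0.5, 1]
midpoint 0.75: f = 0.9375 > 0 → [0.5, 0.75]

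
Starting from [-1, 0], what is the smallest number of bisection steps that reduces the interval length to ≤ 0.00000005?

Width after n steps is 1/2^n. Need 2^n ≥ 1/0.00000005 = 20000000.
2^24 = 16777216 < 20000000 ≤ 2^25 = 33554432, so n = 25.

25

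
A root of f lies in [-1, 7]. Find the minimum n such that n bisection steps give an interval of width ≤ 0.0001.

Width after n steps is 8/2^n. Need 2^n ≥ 8/0.0001 = 80000.
2^16 = 65536 < 80000 ≤ 2^17 = 131072, so n = 17.

17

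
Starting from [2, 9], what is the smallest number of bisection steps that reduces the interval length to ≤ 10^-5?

Width after n steps is 7/2^n. Need 2^n ≥ 7/10^-5 = 700000.
2^19 = 524288 < 700000 ≤ 2^20 = 1048576, so n = 20.

20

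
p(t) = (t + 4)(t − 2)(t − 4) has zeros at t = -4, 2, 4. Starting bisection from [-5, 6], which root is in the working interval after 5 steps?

-4

t = 0.5 gives p = 23.625, positive; keep [-5, 0.5]
t = -2.25 gives p = 46.484375, positive; keep [-5, -2.25]
t = -3.625 gives p = 16.083984, positive; keep [-5, -3.625]
t = -4.3125 gives p = -16.3977, negative; keep [-4.3125, -3.625]
t = -3.96875 gives p = 1.4864, positive; keep [-4.3125, -3.96875]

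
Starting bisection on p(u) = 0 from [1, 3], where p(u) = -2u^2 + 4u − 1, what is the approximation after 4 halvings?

u = 2 gives p = -1, negative; keep [1, 2]
u = 1.5 gives p = 0.5, positive; keep [1.5, 2]
u = 1.75 gives p = -0.125, negative; keep [1.5, 1.75]
u = 1.625 gives p = 0.2188, positive; keep [1.625, 1.75]

1.625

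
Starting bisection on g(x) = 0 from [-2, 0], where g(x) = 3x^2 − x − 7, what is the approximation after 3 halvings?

m = -1, g(m) = -3 (−); new bracket [-2, -1]
m = -1.5, g(m) = 1.25 (+); new bracket [-1.5, -1]
m = -1.25, g(m) = -1.0625 (−); new bracket [-1.5, -1.25]

-1.25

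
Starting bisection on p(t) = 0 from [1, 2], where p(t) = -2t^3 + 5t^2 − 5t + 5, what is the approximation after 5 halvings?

1.90625

midpoint 1.5: p = 2 > 0 → [1.5, 2]
midpoint 1.75: p = 0.84375 > 0 → [1.75, 2]
midpoint 1.875: p = 0.019531 > 0 → [1.875, 2]
midpoint 1.9375: p = -0.4644 < 0 → [1.875, 1.9375]
midpoint 1.90625: p = -0.2161 < 0 → [1.875, 1.90625]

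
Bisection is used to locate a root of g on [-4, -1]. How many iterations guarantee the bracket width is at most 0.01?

9

Width after n steps is 3/2^n. Need 2^n ≥ 3/0.01 = 300.
2^8 = 256 < 300 ≤ 2^9 = 512, so n = 9.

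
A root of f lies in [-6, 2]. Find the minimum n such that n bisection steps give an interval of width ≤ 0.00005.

Width after n steps is 8/2^n. Need 2^n ≥ 8/0.00005 = 160000.
2^17 = 131072 < 160000 ≤ 2^18 = 262144, so n = 18.

18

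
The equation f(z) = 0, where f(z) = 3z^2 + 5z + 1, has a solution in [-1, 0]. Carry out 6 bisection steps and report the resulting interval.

[-0.234375, -0.21875]

f(-0.5) = -0.75 < 0, so the root lies in [-0.5, 0]
f(-0.25) = -0.0625 < 0, so the root lies in [-0.25, 0]
f(-0.125) = 0.421875 > 0, so the root lies in [-0.25, -0.125]
f(-0.1875) = 0.168 > 0, so the root lies in [-0.25, -0.1875]
f(-0.21875) = 0.0498 > 0, so the root lies in [-0.25, -0.21875]
f(-0.234375) = -0.0071 < 0, so the root lies in [-0.234375, -0.21875]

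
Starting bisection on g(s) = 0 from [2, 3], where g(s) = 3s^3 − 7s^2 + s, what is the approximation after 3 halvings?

2.125

s = 2.5 gives g = 5.625, positive; keep [2, 2.5]
s = 2.25 gives g = 0.984375, positive; keep [2, 2.25]
s = 2.125 gives g = -0.697266, negative; keep [2.125, 2.25]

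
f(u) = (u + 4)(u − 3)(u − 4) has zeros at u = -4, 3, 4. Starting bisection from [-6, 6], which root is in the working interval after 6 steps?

-4

u = 0 gives f = 48, positive; keep [-6, 0]
u = -3 gives f = 42, positive; keep [-6, -3]
u = -4.5 gives f = -31.875, negative; keep [-4.5, -3]
u = -3.75 gives f = 13.0781, positive; keep [-4.5, -3.75]
u = -4.125 gives f = -7.2363, negative; keep [-4.125, -3.75]
u = -3.9375 gives f = 3.4417, positive; keep [-4.125, -3.9375]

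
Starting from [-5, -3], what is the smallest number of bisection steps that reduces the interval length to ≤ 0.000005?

Width after n steps is 2/2^n. Need 2^n ≥ 2/0.000005 = 400000.
2^18 = 262144 < 400000 ≤ 2^19 = 524288, so n = 19.

19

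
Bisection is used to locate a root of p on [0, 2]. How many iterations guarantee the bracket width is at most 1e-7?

Width after n steps is 2/2^n. Need 2^n ≥ 2/1e-7 = 20000000.
2^24 = 16777216 < 20000000 ≤ 2^25 = 33554432, so n = 25.

25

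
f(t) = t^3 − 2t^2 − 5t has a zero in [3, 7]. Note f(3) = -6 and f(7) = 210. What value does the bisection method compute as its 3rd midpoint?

3.5

t = 5 gives f = 50, positive; keep [3, 5]
t = 4 gives f = 12, positive; keep [3, 4]
t = 3.5 gives f = 0.875, positive; keep [3, 3.5]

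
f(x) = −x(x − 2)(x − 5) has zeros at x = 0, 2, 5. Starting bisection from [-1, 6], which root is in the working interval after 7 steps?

x = 2.5 gives f = 3.125, positive; keep [2.5, 6]
x = 4.25 gives f = 7.171875, positive; keep [4.25, 6]
x = 5.125 gives f = -2.001953, negative; keep [4.25, 5.125]
x = 4.6875 gives f = 3.9368, positive; keep [4.6875, 5.125]
x = 4.90625 gives f = 1.3368, positive; keep [4.90625, 5.125]
x = 5.015625 gives f = -0.2363, negative; keep [4.90625, 5.015625]
x = 4.9609375 gives f = 0.5738, positive; keep [4.9609375, 5.015625]

5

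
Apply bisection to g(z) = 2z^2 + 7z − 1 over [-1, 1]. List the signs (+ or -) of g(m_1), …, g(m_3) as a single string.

-++

z = 0 gives g = -1, negative; keep [0, 1]
z = 0.5 gives g = 3, positive; keep [0, 0.5]
z = 0.25 gives g = 0.875, positive; keep [0, 0.25]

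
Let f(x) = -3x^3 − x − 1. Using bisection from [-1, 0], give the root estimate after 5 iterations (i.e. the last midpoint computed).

-0.53125

x = -0.5 gives f = -0.125, negative; keep [-1, -0.5]
x = -0.75 gives f = 1.015625, positive; keep [-0.75, -0.5]
x = -0.625 gives f = 0.357422, positive; keep [-0.625, -0.5]
x = -0.5625 gives f = 0.0964, positive; keep [-0.5625, -0.5]
x = -0.53125 gives f = -0.019, negative; keep [-0.5625, -0.53125]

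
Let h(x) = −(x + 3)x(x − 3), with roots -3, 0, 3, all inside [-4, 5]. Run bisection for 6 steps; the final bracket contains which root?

m = 0.5, h(m) = 4.375 (+); new bracket [0.5, 5]
m = 2.75, h(m) = 3.953125 (+); new bracket [2.75, 5]
m = 3.875, h(m) = -23.310547 (−); new bracket [2.75, 3.875]
m = 3.3125, h(m) = -6.5344 (−); new bracket [2.75, 3.3125]
m = 3.03125, h(m) = -0.5713 (−); new bracket [2.75, 3.03125]
m = 2.890625, h(m) = 1.8624 (+); new bracket [2.890625, 3.03125]

3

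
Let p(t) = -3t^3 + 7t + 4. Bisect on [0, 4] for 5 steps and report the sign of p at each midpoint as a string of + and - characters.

midpoint 2: p = -6 < 0 → [0, 2]
midpoint 1: p = 8 > 0 → [1, 2]
midpoint 1.5: p = 4.375 > 0 → [1.5, 2]
midpoint 1.75: p = 0.1719 > 0 → [1.75, 2]
midpoint 1.875: p = -2.6504 < 0 → [1.75, 1.875]

-+++-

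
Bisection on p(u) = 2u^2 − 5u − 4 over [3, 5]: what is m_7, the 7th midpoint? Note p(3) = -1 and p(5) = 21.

p(4) = 8 > 0, so the root lies in [3, 4]
p(3.5) = 3 > 0, so the root lies in [3, 3.5]
p(3.25) = 0.875 > 0, so the root lies in [3, 3.25]
p(3.125) = -0.0938 < 0, so the root lies in [3.125, 3.25]
p(3.1875) = 0.3828 > 0, so the root lies in [3.125, 3.1875]
p(3.15625) = 0.1426 > 0, so the root lies in [3.125, 3.15625]
p(3.140625) = 0.0239 > 0, so the root lies in [3.125, 3.140625]

3.140625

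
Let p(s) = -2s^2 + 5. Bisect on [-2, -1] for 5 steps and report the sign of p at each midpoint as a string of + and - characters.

+--+-

midpoint -1.5: p = 0.5 > 0 → [-2, -1.5]
midpoint -1.75: p = -1.125 < 0 → [-1.75, -1.5]
midpoint -1.625: p = -0.28125 < 0 → [-1.625, -1.5]
midpoint -1.5625: p = 0.1172 > 0 → [-1.625, -1.5625]
midpoint -1.59375: p = -0.0801 < 0 → [-1.59375, -1.5625]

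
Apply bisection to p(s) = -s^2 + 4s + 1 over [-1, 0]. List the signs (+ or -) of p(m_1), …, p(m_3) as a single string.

s = -0.5 gives p = -1.25, negative; keep [-0.5, 0]
s = -0.25 gives p = -0.0625, negative; keep [-0.25, 0]
s = -0.125 gives p = 0.484375, positive; keep [-0.25, -0.125]

--+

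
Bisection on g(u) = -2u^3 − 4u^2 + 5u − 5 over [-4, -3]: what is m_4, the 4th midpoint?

-3.0625

midpoint -3.5: g = 14.25 > 0 → [-3.5, -3]
midpoint -3.25: g = 5.15625 > 0 → [-3.25, -3]
midpoint -3.125: g = 1.347656 > 0 → [-3.125, -3]
midpoint -3.0625: g = -0.3823 < 0 → [-3.125, -3.0625]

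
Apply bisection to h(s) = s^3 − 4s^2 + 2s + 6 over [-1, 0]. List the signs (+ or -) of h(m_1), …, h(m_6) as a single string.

+++-+-

midpoint -0.5: h = 3.875 > 0 → [-1, -0.5]
midpoint -0.75: h = 1.828125 > 0 → [-1, -0.75]
midpoint -0.875: h = 0.517578 > 0 → [-1, -0.875]
midpoint -0.9375: h = -0.2146 < 0 → [-0.9375, -0.875]
midpoint -0.90625: h = 0.1581 > 0 → [-0.9375, -0.90625]
midpoint -0.921875: h = -0.0266 < 0 → [-0.921875, -0.90625]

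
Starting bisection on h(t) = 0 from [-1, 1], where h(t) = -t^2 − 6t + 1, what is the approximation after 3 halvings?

midpoint 0: h = 1 > 0 → [0, 1]
midpoint 0.5: h = -2.25 < 0 → [0, 0.5]
midpoint 0.25: h = -0.5625 < 0 → [0, 0.25]

0.25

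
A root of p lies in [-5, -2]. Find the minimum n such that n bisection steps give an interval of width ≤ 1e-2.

Width after n steps is 3/2^n. Need 2^n ≥ 3/1e-2 = 300.
2^8 = 256 < 300 ≤ 2^9 = 512, so n = 9.

9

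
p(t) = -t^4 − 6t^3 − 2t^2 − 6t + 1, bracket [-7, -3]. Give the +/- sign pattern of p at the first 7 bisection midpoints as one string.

t = -5 gives p = 106, positive; keep [-7, -5]
t = -6 gives p = -35, negative; keep [-6, -5]
t = -5.5 gives p = 56.6875, positive; keep [-6, -5.5]
t = -5.75 gives p = 16.9023, positive; keep [-6, -5.75]
t = -5.875 gives p = -7.4338, negative; keep [-5.875, -5.75]
t = -5.8125 gives p = 5.1252, positive; keep [-5.875, -5.8125]
t = -5.84375 gives p = -1.055, negative; keep [-5.84375, -5.8125]

+-++-+-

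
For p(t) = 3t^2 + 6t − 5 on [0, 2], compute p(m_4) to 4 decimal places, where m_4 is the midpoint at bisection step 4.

p(1) = 4 > 0, so the root lies in [0, 1]
p(0.5) = -1.25 < 0, so the root lies in [0.5, 1]
p(0.75) = 1.1875 > 0, so the root lies in [0.5, 0.75]
p(0.625) = -0.0781 < 0, so the root lies in [0.625, 0.75]

-0.0781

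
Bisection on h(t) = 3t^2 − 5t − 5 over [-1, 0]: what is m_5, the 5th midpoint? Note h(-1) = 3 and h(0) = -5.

m = -0.5, h(m) = -1.75 (−); new bracket [-1, -0.5]
m = -0.75, h(m) = 0.4375 (+); new bracket [-0.75, -0.5]
m = -0.625, h(m) = -0.703125 (−); new bracket [-0.75, -0.625]
m = -0.6875, h(m) = -0.1445 (−); new bracket [-0.75, -0.6875]
m = -0.71875, h(m) = 0.1436 (+); new bracket [-0.71875, -0.6875]

-0.71875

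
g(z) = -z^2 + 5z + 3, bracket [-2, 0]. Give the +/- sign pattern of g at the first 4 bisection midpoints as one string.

-+--

midpoint -1: g = -3 < 0 → [-1, 0]
midpoint -0.5: g = 0.25 > 0 → [-1, -0.5]
midpoint -0.75: g = -1.3125 < 0 → [-0.75, -0.5]
midpoint -0.625: g = -0.5156 < 0 → [-0.625, -0.5]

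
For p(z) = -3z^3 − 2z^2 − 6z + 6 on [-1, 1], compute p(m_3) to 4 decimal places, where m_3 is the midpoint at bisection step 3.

-0.8906

p(0) = 6 > 0, so the root lies in [0, 1]
p(0.5) = 2.125 > 0, so the root lies in [0.5, 1]
p(0.75) = -0.890625 < 0, so the root lies in [0.5, 0.75]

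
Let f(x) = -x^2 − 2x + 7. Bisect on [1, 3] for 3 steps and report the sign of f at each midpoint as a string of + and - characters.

-++

midpoint 2: f = -1 < 0 → [1, 2]
midpoint 1.5: f = 1.75 > 0 → [1.5, 2]
midpoint 1.75: f = 0.4375 > 0 → [1.75, 2]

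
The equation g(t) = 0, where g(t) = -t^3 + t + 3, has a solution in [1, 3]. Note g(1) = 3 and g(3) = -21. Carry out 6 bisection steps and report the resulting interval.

[1.65625, 1.6875]

midpoint 2: g = -3 < 0 → [1, 2]
midpoint 1.5: g = 1.125 > 0 → [1.5, 2]
midpoint 1.75: g = -0.609375 < 0 → [1.5, 1.75]
midpoint 1.625: g = 0.334 > 0 → [1.625, 1.75]
midpoint 1.6875: g = -0.1179 < 0 → [1.625, 1.6875]
midpoint 1.65625: g = 0.1129 > 0 → [1.65625, 1.6875]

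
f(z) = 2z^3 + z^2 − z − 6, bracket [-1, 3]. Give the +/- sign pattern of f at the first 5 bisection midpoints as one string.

-++--

m = 1, f(m) = -4 (−); new bracket [1, 3]
m = 2, f(m) = 12 (+); new bracket [1, 2]
m = 1.5, f(m) = 1.5 (+); new bracket [1, 1.5]
m = 1.25, f(m) = -1.7812 (−); new bracket [1.25, 1.5]
m = 1.375, f(m) = -0.2852 (−); new bracket [1.375, 1.5]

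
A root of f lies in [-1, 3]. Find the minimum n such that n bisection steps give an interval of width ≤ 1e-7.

Width after n steps is 4/2^n. Need 2^n ≥ 4/1e-7 = 40000000.
2^25 = 33554432 < 40000000 ≤ 2^26 = 67108864, so n = 26.

26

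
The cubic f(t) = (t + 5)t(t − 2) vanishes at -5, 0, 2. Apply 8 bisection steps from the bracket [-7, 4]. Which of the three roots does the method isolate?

-5

midpoint -1.5: f = 18.375 > 0 → [-7, -1.5]
midpoint -4.25: f = 19.921875 > 0 → [-7, -4.25]
midpoint -5.625: f = -26.806641 < 0 → [-5.625, -4.25]
midpoint -4.9375: f = 2.1409 > 0 → [-5.625, -4.9375]
midpoint -5.28125: f = -10.8152 < 0 → [-5.28125, -4.9375]
midpoint -5.109375: f = -3.973 < 0 → [-5.109375, -4.9375]
midpoint -5.0234375: f = -0.8269 < 0 → [-5.0234375, -4.9375]
midpoint -4.98046875: f = 0.679 > 0 → [-5.0234375, -4.98046875]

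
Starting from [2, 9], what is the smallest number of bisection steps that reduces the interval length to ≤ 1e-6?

Width after n steps is 7/2^n. Need 2^n ≥ 7/1e-6 = 7000000.
2^22 = 4194304 < 7000000 ≤ 2^23 = 8388608, so n = 23.

23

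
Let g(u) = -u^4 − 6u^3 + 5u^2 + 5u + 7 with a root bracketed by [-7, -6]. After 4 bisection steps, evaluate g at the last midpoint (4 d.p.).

-8.4436

midpoint -6.5: g = 48.4375 > 0 → [-7, -6.5]
midpoint -6.75: g = -29.597656 < 0 → [-6.75, -6.5]
midpoint -6.625: g = 11.593506 > 0 → [-6.75, -6.625]
midpoint -6.6875: g = -8.4436 < 0 → [-6.6875, -6.625]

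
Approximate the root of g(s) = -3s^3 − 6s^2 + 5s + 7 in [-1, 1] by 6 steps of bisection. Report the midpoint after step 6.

-0.90625

s = 0 gives g = 7, positive; keep [-1, 0]
s = -0.5 gives g = 3.375, positive; keep [-1, -0.5]
s = -0.75 gives g = 1.140625, positive; keep [-1, -0.75]
s = -0.875 gives g = 0.041, positive; keep [-1, -0.875]
s = -0.9375 gives g = -0.489, negative; keep [-0.9375, -0.875]
s = -0.90625 gives g = -0.2261, negative; keep [-0.90625, -0.875]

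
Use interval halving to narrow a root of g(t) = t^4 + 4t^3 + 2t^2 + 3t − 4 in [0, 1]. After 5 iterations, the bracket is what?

[0.625, 0.65625]

midpoint 0.5: g = -1.4375 < 0 → [0.5, 1]
midpoint 0.75: g = 1.378906 > 0 → [0.5, 0.75]
midpoint 0.625: g = -0.2146 < 0 → [0.625, 0.75]
midpoint 0.6875: g = 0.531 > 0 → [0.625, 0.6875]
midpoint 0.65625: g = 0.146 > 0 → [0.625, 0.65625]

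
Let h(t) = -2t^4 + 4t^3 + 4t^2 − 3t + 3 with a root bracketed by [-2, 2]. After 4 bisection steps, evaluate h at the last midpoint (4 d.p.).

m = 0, h(m) = 3 (+); new bracket [-2, 0]
m = -1, h(m) = 4 (+); new bracket [-2, -1]
m = -1.5, h(m) = -7.125 (−); new bracket [-1.5, -1]
m = -1.25, h(m) = 0.3047 (+); new bracket [-1.5, -1.25]

0.3047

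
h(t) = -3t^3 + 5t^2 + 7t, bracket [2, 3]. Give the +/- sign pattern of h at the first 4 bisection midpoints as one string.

t = 2.5 gives h = 1.875, positive; keep [2.5, 3]
t = 2.75 gives h = -5.328125, negative; keep [2.5, 2.75]
t = 2.625 gives h = -1.435547, negative; keep [2.5, 2.625]
t = 2.5625 gives h = 0.2903, positive; keep [2.5625, 2.625]

+--+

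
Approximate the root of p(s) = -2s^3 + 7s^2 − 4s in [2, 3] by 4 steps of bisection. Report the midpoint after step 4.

2.8125

p(2.5) = 2.5 > 0, so the root lies in [2.5, 3]
p(2.75) = 0.34375 > 0, so the root lies in [2.75, 3]
p(2.875) = -1.167969 < 0, so the root lies in [2.75, 2.875]
p(2.8125) = -0.3735 < 0, so the root lies in [2.75, 2.8125]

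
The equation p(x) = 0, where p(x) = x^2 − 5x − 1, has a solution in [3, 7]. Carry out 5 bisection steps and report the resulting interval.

p(5) = -1 < 0, so the root lies in [5, 7]
p(6) = 5 > 0, so the root lies in [5, 6]
p(5.5) = 1.75 > 0, so the root lies in [5, 5.5]
p(5.25) = 0.3125 > 0, so the root lies in [5, 5.25]
p(5.125) = -0.3594 < 0, so the root lies in [5.125, 5.25]

[5.125, 5.25]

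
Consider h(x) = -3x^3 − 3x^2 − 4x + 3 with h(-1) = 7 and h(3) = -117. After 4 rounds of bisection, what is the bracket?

[0.25, 0.5]

h(1) = -7 < 0, so the root lies in [-1, 1]
h(0) = 3 > 0, so the root lies in [0, 1]
h(0.5) = -0.125 < 0, so the root lies in [0, 0.5]
h(0.25) = 1.7656 > 0, so the root lies in [0.25, 0.5]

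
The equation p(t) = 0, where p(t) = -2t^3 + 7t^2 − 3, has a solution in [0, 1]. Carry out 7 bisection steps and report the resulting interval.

[0.734375, 0.7421875]

m = 0.5, p(m) = -1.5 (−); new bracket [0.5, 1]
m = 0.75, p(m) = 0.09375 (+); new bracket [0.5, 0.75]
m = 0.625, p(m) = -0.753906 (−); new bracket [0.625, 0.75]
m = 0.6875, p(m) = -0.3413 (−); new bracket [0.6875, 0.75]
m = 0.71875, p(m) = -0.1264 (−); new bracket [0.71875, 0.75]
m = 0.734375, p(m) = -0.017 (−); new bracket [0.734375, 0.75]
m = 0.7421875, p(m) = 0.0382 (+); new bracket [0.734375, 0.7421875]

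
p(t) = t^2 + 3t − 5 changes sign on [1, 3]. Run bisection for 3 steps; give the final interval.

m = 2, p(m) = 5 (+); new bracket [1, 2]
m = 1.5, p(m) = 1.75 (+); new bracket [1, 1.5]
m = 1.25, p(m) = 0.3125 (+); new bracket [1, 1.25]

[1, 1.25]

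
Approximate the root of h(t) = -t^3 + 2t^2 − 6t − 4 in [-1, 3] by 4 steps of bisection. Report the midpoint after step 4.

-0.75

t = 1 gives h = -9, negative; keep [-1, 1]
t = 0 gives h = -4, negative; keep [-1, 0]
t = -0.5 gives h = -0.375, negative; keep [-1, -0.5]
t = -0.75 gives h = 2.0469, positive; keep [-0.75, -0.5]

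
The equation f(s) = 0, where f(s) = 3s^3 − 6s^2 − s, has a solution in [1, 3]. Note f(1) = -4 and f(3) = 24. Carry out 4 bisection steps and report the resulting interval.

midpoint 2: f = -2 < 0 → [2, 3]
midpoint 2.5: f = 6.875 > 0 → [2, 2.5]
midpoint 2.25: f = 1.546875 > 0 → [2, 2.25]
midpoint 2.125: f = -0.4316 < 0 → [2.125, 2.25]

[2.125, 2.25]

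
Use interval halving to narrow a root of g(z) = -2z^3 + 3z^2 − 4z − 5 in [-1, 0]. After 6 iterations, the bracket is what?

m = -0.5, g(m) = -2 (−); new bracket [-1, -0.5]
m = -0.75, g(m) = 0.53125 (+); new bracket [-0.75, -0.5]
m = -0.625, g(m) = -0.839844 (−); new bracket [-0.75, -0.625]
m = -0.6875, g(m) = -0.1821 (−); new bracket [-0.75, -0.6875]
m = -0.71875, g(m) = 0.1674 (+); new bracket [-0.71875, -0.6875]
m = -0.703125, g(m) = -0.0091 (−); new bracket [-0.71875, -0.703125]

[-0.71875, -0.703125]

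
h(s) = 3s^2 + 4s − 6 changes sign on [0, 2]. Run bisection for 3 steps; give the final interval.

[0.75, 1]

m = 1, h(m) = 1 (+); new bracket [0, 1]
m = 0.5, h(m) = -3.25 (−); new bracket [0.5, 1]
m = 0.75, h(m) = -1.3125 (−); new bracket [0.75, 1]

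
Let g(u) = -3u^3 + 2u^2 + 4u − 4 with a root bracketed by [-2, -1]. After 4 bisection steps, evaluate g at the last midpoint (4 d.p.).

m = -1.5, g(m) = 4.625 (+); new bracket [-1.5, -1]
m = -1.25, g(m) = -0.015625 (−); new bracket [-1.5, -1.25]
m = -1.375, g(m) = 2.080078 (+); new bracket [-1.375, -1.25]
m = -1.3125, g(m) = 0.9783 (+); new bracket [-1.3125, -1.25]

0.9783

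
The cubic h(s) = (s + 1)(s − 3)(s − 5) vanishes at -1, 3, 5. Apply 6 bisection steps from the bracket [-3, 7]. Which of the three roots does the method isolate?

-1

m = 2, h(m) = 9 (+); new bracket [-3, 2]
m = -0.5, h(m) = 9.625 (+); new bracket [-3, -0.5]
m = -1.75, h(m) = -24.046875 (−); new bracket [-1.75, -0.5]
m = -1.125, h(m) = -3.1582 (−); new bracket [-1.125, -0.5]
m = -0.8125, h(m) = 4.155 (+); new bracket [-1.125, -0.8125]
m = -0.96875, h(m) = 0.7403 (+); new bracket [-1.125, -0.96875]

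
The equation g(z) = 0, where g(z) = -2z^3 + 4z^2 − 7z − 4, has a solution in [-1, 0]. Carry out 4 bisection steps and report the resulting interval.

midpoint -0.5: g = 0.75 > 0 → [-0.5, 0]
midpoint -0.25: g = -1.96875 < 0 → [-0.5, -0.25]
midpoint -0.375: g = -0.707031 < 0 → [-0.5, -0.375]
midpoint -0.4375: g = -0.0044 < 0 → [-0.5, -0.4375]

[-0.5, -0.4375]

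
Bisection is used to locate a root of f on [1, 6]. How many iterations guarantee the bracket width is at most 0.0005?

Width after n steps is 5/2^n. Need 2^n ≥ 5/0.0005 = 10000.
2^13 = 8192 < 10000 ≤ 2^14 = 16384, so n = 14.

14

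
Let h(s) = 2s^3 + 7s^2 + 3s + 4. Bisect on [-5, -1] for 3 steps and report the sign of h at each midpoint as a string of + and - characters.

+--

midpoint -3: h = 4 > 0 → [-5, -3]
midpoint -4: h = -24 < 0 → [-4, -3]
midpoint -3.5: h = -6.5 < 0 → [-3.5, -3]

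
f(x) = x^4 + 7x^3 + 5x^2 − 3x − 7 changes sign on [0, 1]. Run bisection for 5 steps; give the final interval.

m = 0.5, f(m) = -6.3125 (−); new bracket [0.5, 1]
m = 0.75, f(m) = -3.167969 (−); new bracket [0.75, 1]
m = 0.875, f(m) = -0.52124 (−); new bracket [0.875, 1]
m = 0.9375, f(m) = 1.1223 (+); new bracket [0.875, 0.9375]
m = 0.90625, f(m) = 0.2723 (+); new bracket [0.875, 0.90625]

[0.875, 0.90625]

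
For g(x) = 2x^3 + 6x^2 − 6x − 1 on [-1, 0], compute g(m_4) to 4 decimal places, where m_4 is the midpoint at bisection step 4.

m = -0.5, g(m) = 3.25 (+); new bracket [-0.5, 0]
m = -0.25, g(m) = 0.84375 (+); new bracket [-0.25, 0]
m = -0.125, g(m) = -0.160156 (−); new bracket [-0.25, -0.125]
m = -0.1875, g(m) = 0.3228 (+); new bracket [-0.1875, -0.125]

0.3228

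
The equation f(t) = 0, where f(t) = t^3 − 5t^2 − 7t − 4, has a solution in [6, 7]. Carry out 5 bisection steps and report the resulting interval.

[6.21875, 6.25]

f(6.5) = 13.875 > 0, so the root lies in [6, 6.5]
f(6.25) = 1.078125 > 0, so the root lies in [6, 6.25]
f(6.125) = -4.669922 < 0, so the root lies in [6.125, 6.25]
f(6.1875) = -1.8489 < 0, so the root lies in [6.1875, 6.25]
f(6.21875) = -0.3987 < 0, so the root lies in [6.21875, 6.25]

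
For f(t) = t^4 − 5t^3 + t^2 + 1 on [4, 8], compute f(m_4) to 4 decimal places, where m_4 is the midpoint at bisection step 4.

-3.2305

m = 6, f(m) = 253 (+); new bracket [4, 6]
m = 5, f(m) = 26 (+); new bracket [4, 5]
m = 4.5, f(m) = -24.3125 (−); new bracket [4.5, 5]
m = 4.75, f(m) = -3.2305 (−); new bracket [4.75, 5]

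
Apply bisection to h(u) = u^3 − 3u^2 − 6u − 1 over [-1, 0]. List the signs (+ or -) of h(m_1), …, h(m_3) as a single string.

++-

midpoint -0.5: h = 1.125 > 0 → [-0.5, 0]
midpoint -0.25: h = 0.296875 > 0 → [-0.25, 0]
midpoint -0.125: h = -0.298828 < 0 → [-0.25, -0.125]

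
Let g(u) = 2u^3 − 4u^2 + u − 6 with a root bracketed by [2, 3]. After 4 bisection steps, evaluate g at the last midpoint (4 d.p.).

m = 2.5, g(m) = 2.75 (+); new bracket [2, 2.5]
m = 2.25, g(m) = -1.21875 (−); new bracket [2.25, 2.5]
m = 2.375, g(m) = 0.605469 (+); new bracket [2.25, 2.375]
m = 2.3125, g(m) = -0.3452 (−); new bracket [2.3125, 2.375]

-0.3452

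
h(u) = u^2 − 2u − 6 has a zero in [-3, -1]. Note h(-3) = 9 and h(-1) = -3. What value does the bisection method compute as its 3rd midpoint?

-1.75

h(-2) = 2 > 0, so the root lies in [-2, -1]
h(-1.5) = -0.75 < 0, so the root lies in [-2, -1.5]
h(-1.75) = 0.5625 > 0, so the root lies in [-1.75, -1.5]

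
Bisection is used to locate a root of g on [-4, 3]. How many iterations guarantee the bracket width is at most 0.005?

Width after n steps is 7/2^n. Need 2^n ≥ 7/0.005 = 1400.
2^10 = 1024 < 1400 ≤ 2^11 = 2048, so n = 11.

11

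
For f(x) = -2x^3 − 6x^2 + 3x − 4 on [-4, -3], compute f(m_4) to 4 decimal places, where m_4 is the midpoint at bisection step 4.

-0.4097

x = -3.5 gives f = -2.25, negative; keep [-4, -3.5]
x = -3.75 gives f = 5.84375, positive; keep [-3.75, -3.5]
x = -3.625 gives f = 1.550781, positive; keep [-3.625, -3.5]
x = -3.5625 gives f = -0.4097, negative; keep [-3.625, -3.5625]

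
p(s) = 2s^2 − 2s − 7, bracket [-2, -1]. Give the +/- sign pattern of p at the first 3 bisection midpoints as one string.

+--

midpoint -1.5: p = 0.5 > 0 → [-1.5, -1]
midpoint -1.25: p = -1.375 < 0 → [-1.5, -1.25]
midpoint -1.375: p = -0.46875 < 0 → [-1.5, -1.375]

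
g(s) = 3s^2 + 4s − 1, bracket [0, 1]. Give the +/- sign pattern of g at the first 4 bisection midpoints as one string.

midpoint 0.5: g = 1.75 > 0 → [0, 0.5]
midpoint 0.25: g = 0.1875 > 0 → [0, 0.25]
midpoint 0.125: g = -0.453125 < 0 → [0.125, 0.25]
midpoint 0.1875: g = -0.1445 < 0 → [0.1875, 0.25]

++--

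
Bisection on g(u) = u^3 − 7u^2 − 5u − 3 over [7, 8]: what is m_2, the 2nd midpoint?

m = 7.5, g(m) = -12.375 (−); new bracket [7.5, 8]
m = 7.75, g(m) = 3.296875 (+); new bracket [7.5, 7.75]

7.75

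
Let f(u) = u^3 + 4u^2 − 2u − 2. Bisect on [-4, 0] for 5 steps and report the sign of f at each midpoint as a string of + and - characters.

midpoint -2: f = 10 > 0 → [-2, 0]
midpoint -1: f = 3 > 0 → [-1, 0]
midpoint -0.5: f = -0.125 < 0 → [-1, -0.5]
midpoint -0.75: f = 1.3281 > 0 → [-0.75, -0.5]
midpoint -0.625: f = 0.5684 > 0 → [-0.625, -0.5]

++-++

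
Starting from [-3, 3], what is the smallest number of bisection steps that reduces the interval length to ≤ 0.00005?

Width after n steps is 6/2^n. Need 2^n ≥ 6/0.00005 = 120000.
2^16 = 65536 < 120000 ≤ 2^17 = 131072, so n = 17.

17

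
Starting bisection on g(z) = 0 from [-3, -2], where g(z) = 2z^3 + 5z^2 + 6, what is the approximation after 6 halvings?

g(-2.5) = 6 > 0, so the root lies in [-3, -2.5]
g(-2.75) = 2.21875 > 0, so the root lies in [-3, -2.75]
g(-2.875) = -0.199219 < 0, so the root lies in [-2.875, -2.75]
g(-2.8125) = 1.0562 > 0, so the root lies in [-2.875, -2.8125]
g(-2.84375) = 0.4402 > 0, so the root lies in [-2.875, -2.84375]
g(-2.859375) = 0.1235 > 0, so the root lies in [-2.875, -2.859375]

-2.859375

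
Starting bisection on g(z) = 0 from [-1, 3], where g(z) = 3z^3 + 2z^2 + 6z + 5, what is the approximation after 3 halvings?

m = 1, g(m) = 16 (+); new bracket [-1, 1]
m = 0, g(m) = 5 (+); new bracket [-1, 0]
m = -0.5, g(m) = 2.125 (+); new bracket [-1, -0.5]

-0.5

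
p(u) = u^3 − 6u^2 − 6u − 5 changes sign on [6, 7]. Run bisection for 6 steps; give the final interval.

[6.953125, 6.96875]

u = 6.5 gives p = -22.875, negative; keep [6.5, 7]
u = 6.75 gives p = -11.328125, negative; keep [6.75, 7]
u = 6.875 gives p = -4.892578, negative; keep [6.875, 7]
u = 6.9375 gives p = -1.5042, negative; keep [6.9375, 7]
u = 6.96875 gives p = 0.2334, positive; keep [6.9375, 6.96875]
u = 6.953125 gives p = -0.639, negative; keep [6.953125, 6.96875]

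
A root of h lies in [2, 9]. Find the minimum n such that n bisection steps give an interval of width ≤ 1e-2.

Width after n steps is 7/2^n. Need 2^n ≥ 7/1e-2 = 700.
2^9 = 512 < 700 ≤ 2^10 = 1024, so n = 10.

10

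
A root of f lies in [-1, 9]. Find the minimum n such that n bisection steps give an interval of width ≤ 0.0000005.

Width after n steps is 10/2^n. Need 2^n ≥ 10/0.0000005 = 20000000.
2^24 = 16777216 < 20000000 ≤ 2^25 = 33554432, so n = 25.

25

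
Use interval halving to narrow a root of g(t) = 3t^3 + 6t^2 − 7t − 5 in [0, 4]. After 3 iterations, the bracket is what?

midpoint 2: g = 29 > 0 → [0, 2]
midpoint 1: g = -3 < 0 → [1, 2]
midpoint 1.5: g = 8.125 > 0 → [1, 1.5]

[1, 1.5]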